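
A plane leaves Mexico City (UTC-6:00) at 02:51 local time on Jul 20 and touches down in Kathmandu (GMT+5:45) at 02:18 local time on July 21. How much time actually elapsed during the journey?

11 hours 42 minutes

Kathmandu is 11:45 ahead of Mexico City.
Clock-face elapsed time (ignoring zones) is 23 hours 27 minutes.
Actual elapsed = 23 hours 27 minutes − 11:45 = 11 hours 42 minutes.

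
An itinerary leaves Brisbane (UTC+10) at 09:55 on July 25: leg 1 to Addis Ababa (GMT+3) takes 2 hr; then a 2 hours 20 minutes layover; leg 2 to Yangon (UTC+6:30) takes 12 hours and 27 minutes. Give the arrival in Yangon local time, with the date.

Convert departure to UTC: 09:55 − 10:00 = 23:55 UTC on Jul 24.
Add 2 hours leg 1 → 01:55 UTC (Jul 25).
Add 2 hours and 20 minutes layover in Addis Ababa → 04:15 UTC.
Add 12 hours and 27 minutes leg 2 → 16:42 UTC.
Yangon is UTC+6:30, so local arrival = 16:42 + 6:30 = 23:12 on Jul 25.

23:12 on Jul 25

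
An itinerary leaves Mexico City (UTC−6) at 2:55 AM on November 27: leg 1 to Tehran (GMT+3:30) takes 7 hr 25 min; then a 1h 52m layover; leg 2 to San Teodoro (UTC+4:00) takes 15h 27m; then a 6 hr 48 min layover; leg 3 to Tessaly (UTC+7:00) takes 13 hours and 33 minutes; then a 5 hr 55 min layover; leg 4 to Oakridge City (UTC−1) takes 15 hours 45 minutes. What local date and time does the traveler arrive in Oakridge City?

Convert departure to UTC: 2:55 AM + 6:00 = 8:55 AM UTC on Nov 27.
Add 7 hours 25 minutes leg 1 → 4:20 PM UTC.
Add 1 hour and 52 minutes layover in Tehran → 6:12 PM UTC.
Add 15 hours and 27 minutes leg 2 → 9:39 AM UTC (Nov 28).
Add 6 hours 48 minutes layover in San Teodoro → 4:27 PM UTC.
Add 13 hours 33 minutes leg 3 → 6:00 AM UTC (Nov 29).
Add 5 hours and 55 minutes layover in Tessaly → 11:55 AM UTC.
Add 15 hours 45 minutes leg 4 → 3:40 AM UTC (Nov 30).
Oakridge City is UTC−1:00, so local arrival = 3:40 AM − 1:00 = 2:40 AM on Nov 30.

2:40 AM on November 30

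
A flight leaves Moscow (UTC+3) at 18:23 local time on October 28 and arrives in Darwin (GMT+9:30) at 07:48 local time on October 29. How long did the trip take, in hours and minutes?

Departure in UTC: 18:23 − 3:00 = 15:23 on Oct 28.
Arrival in UTC: 07:48 − 9:30 = 22:18 on Oct 28.
Elapsed = 22:18 − 15:23 = 6 hours 55 minutes.

6 hours 55 minutes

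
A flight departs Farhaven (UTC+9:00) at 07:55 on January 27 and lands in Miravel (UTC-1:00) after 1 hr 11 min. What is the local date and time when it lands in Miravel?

23:06 on January 26

Convert departure to UTC: 07:55 − 9:00 = 22:55 UTC on Jan 26.
Add 1 hour and 11 minutes travel time → 00:06 UTC (Jan 27).
Miravel is UTC−1:00, so local arrival = 00:06 − 1:00 = 23:06 on Jan 26.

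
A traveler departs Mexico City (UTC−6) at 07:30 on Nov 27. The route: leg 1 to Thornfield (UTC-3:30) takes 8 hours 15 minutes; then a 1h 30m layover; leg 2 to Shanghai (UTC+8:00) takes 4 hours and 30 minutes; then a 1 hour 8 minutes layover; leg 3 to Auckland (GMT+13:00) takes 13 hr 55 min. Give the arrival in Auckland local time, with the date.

07:48 on November 29

Convert departure to UTC: 07:30 + 6:00 = 13:30 UTC on Nov 27.
Add 8 hours and 15 minutes leg 1 → 21:45 UTC.
Add 1 hour 30 minutes layover in Thornfield → 23:15 UTC.
Add 4 hours and 30 minutes leg 2 → 03:45 UTC (Nov 28).
Add 1 hour 8 minutes layover in Shanghai → 04:53 UTC.
Add 13 hours and 55 minutes leg 3 → 18:48 UTC.
Auckland is UTC+13:00, so local arrival = 18:48 + 13:00 = 07:48 on Nov 29.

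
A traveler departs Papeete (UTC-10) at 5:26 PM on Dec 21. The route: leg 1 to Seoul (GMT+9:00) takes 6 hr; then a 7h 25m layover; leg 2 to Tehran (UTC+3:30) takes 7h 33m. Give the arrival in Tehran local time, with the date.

Convert departure to UTC: 5:26 PM + 10:00 = 3:26 AM UTC on Dec 22.
Add 6 hours leg 1 → 9:26 AM UTC.
Add 7 hours 25 minutes layover in Seoul → 4:51 PM UTC.
Add 7 hours and 33 minutes leg 2 → 12:24 AM UTC (Dec 23).
Tehran is UTC+3:30, so local arrival = 12:24 AM + 3:30 = 3:54 AM on Dec 23.

3:54 AM on December 23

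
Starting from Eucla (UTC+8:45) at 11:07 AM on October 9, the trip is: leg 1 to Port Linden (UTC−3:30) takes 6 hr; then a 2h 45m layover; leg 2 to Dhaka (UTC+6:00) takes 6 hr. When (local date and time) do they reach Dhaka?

Convert departure to UTC: 11:07 AM − 8:45 = 2:22 AM UTC on Oct 9.
Add 6 hours leg 1 → 8:22 AM UTC.
Add 2 hours and 45 minutes layover in Port Linden → 11:07 AM UTC.
Add 6 hours leg 2 → 5:07 PM UTC.
Dhaka is UTC+6:00, so local arrival = 5:07 PM + 6:00 = 11:07 PM on Oct 9.

11:07 PM on October 9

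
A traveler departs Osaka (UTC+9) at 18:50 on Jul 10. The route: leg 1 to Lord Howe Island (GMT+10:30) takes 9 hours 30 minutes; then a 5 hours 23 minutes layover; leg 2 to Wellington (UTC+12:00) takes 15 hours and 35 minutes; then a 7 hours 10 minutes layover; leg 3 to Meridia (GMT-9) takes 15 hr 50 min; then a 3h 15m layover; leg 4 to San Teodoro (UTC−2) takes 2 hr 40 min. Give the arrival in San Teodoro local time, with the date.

19:13 on July 12

Convert departure to UTC: 18:50 − 9:00 = 09:50 UTC on Jul 10.
Add 9 hours and 30 minutes leg 1 → 19:20 UTC.
Add 5 hours 23 minutes layover in Lord Howe Island → 00:43 UTC (Jul 11).
Add 15 hours 35 minutes leg 2 → 16:18 UTC.
Add 7 hours 10 minutes layover in Wellington → 23:28 UTC.
Add 15 hours 50 minutes leg 3 → 15:18 UTC (Jul 12).
Add 3 hours 15 minutes layover in Meridia → 18:33 UTC.
Add 2 hours 40 minutes leg 4 → 21:13 UTC.
San Teodoro is UTC−2:00, so local arrival = 21:13 − 2:00 = 19:13 on Jul 12.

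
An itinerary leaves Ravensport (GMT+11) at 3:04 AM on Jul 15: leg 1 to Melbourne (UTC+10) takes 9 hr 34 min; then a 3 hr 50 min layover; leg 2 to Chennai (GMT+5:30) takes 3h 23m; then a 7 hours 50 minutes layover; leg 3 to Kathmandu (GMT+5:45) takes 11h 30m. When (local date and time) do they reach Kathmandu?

Convert departure to UTC: 3:04 AM − 11:00 = 4:04 PM UTC on Jul 14.
Add 9 hours 34 minutes leg 1 → 1:38 AM UTC (Jul 15).
Add 3 hours 50 minutes layover in Melbourne → 5:28 AM UTC.
Add 3 hours 23 minutes leg 2 → 8:51 AM UTC.
Add 7 hours and 50 minutes layover in Chennai → 4:41 PM UTC.
Add 11 hours and 30 minutes leg 3 → 4:11 AM UTC (Jul 16).
Kathmandu is UTC+5:45, so local arrival = 4:11 AM + 5:45 = 9:56 AM on Jul 16.

9:56 AM on Jul 16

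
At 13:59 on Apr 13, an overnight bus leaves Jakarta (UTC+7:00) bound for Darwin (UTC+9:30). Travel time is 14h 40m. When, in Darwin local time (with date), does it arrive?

07:09 on April 14

Convert departure to UTC: 13:59 − 7:00 = 06:59 UTC on Apr 13.
Add 14 hours 40 minutes travel time → 21:39 UTC.
Darwin is UTC+9:30, so local arrival = 21:39 + 9:30 = 07:09 on Apr 14.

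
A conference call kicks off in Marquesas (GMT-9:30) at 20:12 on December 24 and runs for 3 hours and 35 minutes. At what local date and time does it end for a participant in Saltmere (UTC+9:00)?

Convert start to UTC: 20:12 + 9:30 = 05:42 UTC on Dec 25.
Add 3 hours 35 minutes duration → 09:17 UTC.
Saltmere is UTC+9:00, so local end time = 09:17 + 9:00 = 18:17 on Dec 25.

18:17 on December 25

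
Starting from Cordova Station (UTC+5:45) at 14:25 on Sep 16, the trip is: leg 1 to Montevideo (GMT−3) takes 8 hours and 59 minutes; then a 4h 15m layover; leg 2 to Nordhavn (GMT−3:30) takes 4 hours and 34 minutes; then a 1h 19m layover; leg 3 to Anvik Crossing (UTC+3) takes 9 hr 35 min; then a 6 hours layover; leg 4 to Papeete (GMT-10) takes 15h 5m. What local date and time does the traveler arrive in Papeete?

00:27 on September 18

Convert departure to UTC: 14:25 − 5:45 = 08:40 UTC on Sep 16.
Add 8 hours and 59 minutes leg 1 → 17:39 UTC.
Add 4 hours and 15 minutes layover in Montevideo → 21:54 UTC.
Add 4 hours 34 minutes leg 2 → 02:28 UTC (Sep 17).
Add 1 hour and 19 minutes layover in Nordhavn → 03:47 UTC.
Add 9 hours 35 minutes leg 3 → 13:22 UTC.
Add 6 hours layover in Anvik Crossing → 19:22 UTC.
Add 15 hours and 5 minutes leg 4 → 10:27 UTC (Sep 18).
Papeete is UTC−10:00, so local arrival = 10:27 − 10:00 = 00:27 on Sep 18.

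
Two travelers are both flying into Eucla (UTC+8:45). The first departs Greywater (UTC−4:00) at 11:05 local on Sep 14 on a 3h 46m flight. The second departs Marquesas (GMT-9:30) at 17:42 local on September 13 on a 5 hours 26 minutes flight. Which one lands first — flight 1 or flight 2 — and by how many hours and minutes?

Flight 1 in UTC: 11:05 + 4:00 = 15:05 on Sep 14.
+3 hours and 46 minutes → arrive 18:51 UTC on Sep 14.
Flight 2 in UTC: 17:42 + 9:30 = 03:12 on Sep 14.
+5 hours 26 minutes → arrive 08:38 UTC on Sep 14.
Flight 2 lands earlier by 10 hours 13 minutes.

the second, by 10 hours 13 minutes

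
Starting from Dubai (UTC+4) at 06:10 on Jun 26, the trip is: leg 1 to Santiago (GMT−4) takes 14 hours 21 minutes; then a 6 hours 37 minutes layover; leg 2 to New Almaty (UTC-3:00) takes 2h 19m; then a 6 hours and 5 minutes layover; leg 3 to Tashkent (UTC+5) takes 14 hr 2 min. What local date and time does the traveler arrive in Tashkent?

Convert departure to UTC: 06:10 − 4:00 = 02:10 UTC on Jun 26.
Add 14 hours 21 minutes leg 1 → 16:31 UTC.
Add 6 hours and 37 minutes layover in Santiago → 23:08 UTC.
Add 2 hours 19 minutes leg 2 → 01:27 UTC (Jun 27).
Add 6 hours and 5 minutes layover in New Almaty → 07:32 UTC.
Add 14 hours and 2 minutes leg 3 → 21:34 UTC.
Tashkent is UTC+5:00, so local arrival = 21:34 + 5:00 = 02:34 on Jun 28.

02:34 on June 28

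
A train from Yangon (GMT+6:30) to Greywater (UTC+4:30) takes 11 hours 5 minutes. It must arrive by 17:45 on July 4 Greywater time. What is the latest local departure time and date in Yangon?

08:40 on July 4

Target arrival in UTC: 17:45 − 4:30 = 13:15 on Jul 4.
Subtract 11 hours and 5 minutes → departure 02:10 UTC on Jul 4.
Yangon is UTC+6:30: 02:10 + 6:30 = 08:40 on Jul 4.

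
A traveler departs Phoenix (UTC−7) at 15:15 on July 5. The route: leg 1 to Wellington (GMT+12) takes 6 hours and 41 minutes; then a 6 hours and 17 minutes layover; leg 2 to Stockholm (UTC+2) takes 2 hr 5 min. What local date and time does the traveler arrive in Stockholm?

Convert departure to UTC: 15:15 + 7:00 = 22:15 UTC on Jul 5.
Add 6 hours and 41 minutes leg 1 → 04:56 UTC (Jul 6).
Add 6 hours 17 minutes layover in Wellington → 11:13 UTC.
Add 2 hours 5 minutes leg 2 → 13:18 UTC.
Stockholm is UTC+2:00, so local arrival = 13:18 + 2:00 = 15:18 on Jul 6.

15:18 on July 6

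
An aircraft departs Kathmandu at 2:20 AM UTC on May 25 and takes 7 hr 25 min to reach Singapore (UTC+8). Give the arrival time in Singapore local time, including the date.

Departure is given in UTC: 2:20 AM on May 25.
Add 7 hours and 25 minutes → 9:45 AM UTC.
Singapore is UTC+8:00: 9:45 AM + 8:00 = 5:45 PM on May 25.

5:45 PM on May 25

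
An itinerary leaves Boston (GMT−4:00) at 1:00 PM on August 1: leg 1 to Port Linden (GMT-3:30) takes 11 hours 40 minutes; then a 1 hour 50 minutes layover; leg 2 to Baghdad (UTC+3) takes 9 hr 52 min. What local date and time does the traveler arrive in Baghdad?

7:22 PM on August 2

Convert departure to UTC: 1:00 PM + 4:00 = 5:00 PM UTC on Aug 1.
Add 11 hours and 40 minutes leg 1 → 4:40 AM UTC (Aug 2).
Add 1 hour and 50 minutes layover in Port Linden → 6:30 AM UTC.
Add 9 hours 52 minutes leg 2 → 4:22 PM UTC.
Baghdad is UTC+3:00, so local arrival = 4:22 PM + 3:00 = 7:22 PM on Aug 2.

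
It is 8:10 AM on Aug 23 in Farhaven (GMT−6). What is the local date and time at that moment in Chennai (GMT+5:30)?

7:40 PM on August 23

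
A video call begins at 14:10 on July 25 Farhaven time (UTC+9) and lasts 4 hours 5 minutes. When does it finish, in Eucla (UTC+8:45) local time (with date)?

Convert start to UTC: 14:10 − 9:00 = 05:10 UTC on Jul 25.
Add 4 hours 5 minutes duration → 09:15 UTC.
Eucla is UTC+8:45, so local end time = 09:15 + 8:45 = 18:00 on Jul 25.

18:00 on Jul 25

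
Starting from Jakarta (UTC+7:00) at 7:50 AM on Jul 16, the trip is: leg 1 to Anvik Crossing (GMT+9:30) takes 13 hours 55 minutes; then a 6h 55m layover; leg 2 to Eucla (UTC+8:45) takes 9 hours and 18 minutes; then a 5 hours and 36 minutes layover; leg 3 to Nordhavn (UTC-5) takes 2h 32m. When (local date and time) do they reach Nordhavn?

10:06 AM on July 17

Convert departure to UTC: 7:50 AM − 7:00 = 12:50 AM UTC on Jul 16.
Add 13 hours 55 minutes leg 1 → 2:45 PM UTC.
Add 6 hours and 55 minutes layover in Anvik Crossing → 9:40 PM UTC.
Add 9 hours 18 minutes leg 2 → 6:58 AM UTC (Jul 17).
Add 5 hours and 36 minutes layover in Eucla → 12:34 PM UTC.
Add 2 hours 32 minutes leg 3 → 3:06 PM UTC.
Nordhavn is UTC−5:00, so local arrival = 3:06 PM − 5:00 = 10:06 AM on Jul 17.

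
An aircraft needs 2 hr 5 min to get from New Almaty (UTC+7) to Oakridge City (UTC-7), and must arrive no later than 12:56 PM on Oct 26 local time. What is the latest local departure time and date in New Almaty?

Target arrival in UTC: 12:56 PM + 7:00 = 7:56 PM on Oct 26.
Subtract 2 hours and 5 minutes → departure 5:51 PM UTC on Oct 26.
New Almaty is UTC+7:00: 5:51 PM + 7:00 = 12:51 AM on Oct 27.

12:51 AM on October 27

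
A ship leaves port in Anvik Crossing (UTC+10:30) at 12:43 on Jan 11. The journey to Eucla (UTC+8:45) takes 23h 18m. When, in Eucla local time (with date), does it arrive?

Convert departure to UTC: 12:43 − 10:30 = 02:13 UTC on Jan 11.
Add 23 hours and 18 minutes travel time → 01:31 UTC (Jan 12).
Eucla is UTC+8:45, so local arrival = 01:31 + 8:45 = 10:16 on Jan 12.

10:16 on January 12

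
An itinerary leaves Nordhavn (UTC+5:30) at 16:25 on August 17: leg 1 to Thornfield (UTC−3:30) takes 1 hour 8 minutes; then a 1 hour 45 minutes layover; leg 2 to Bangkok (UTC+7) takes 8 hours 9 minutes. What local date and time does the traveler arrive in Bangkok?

Convert departure to UTC: 16:25 − 5:30 = 10:55 UTC on Aug 17.
Add 1 hour 8 minutes leg 1 → 12:03 UTC.
Add 1 hour and 45 minutes layover in Thornfield → 13:48 UTC.
Add 8 hours 9 minutes leg 2 → 21:57 UTC.
Bangkok is UTC+7:00, so local arrival = 21:57 + 7:00 = 04:57 on Aug 18.

04:57 on August 18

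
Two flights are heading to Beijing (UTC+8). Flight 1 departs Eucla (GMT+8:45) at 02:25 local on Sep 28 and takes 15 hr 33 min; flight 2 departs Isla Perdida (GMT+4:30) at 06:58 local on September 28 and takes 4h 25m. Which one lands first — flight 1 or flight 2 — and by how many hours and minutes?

the second, by 2 hours 20 minutes

Flight 1 in UTC: 02:25 − 8:45 = 17:40 on Sep 27.
+15 hours 33 minutes → arrive 09:13 UTC on Sep 28.
Flight 2 in UTC: 06:58 − 4:30 = 02:28 on Sep 28.
+4 hours 25 minutes → arrive 06:53 UTC on Sep 28.
Flight 2 lands earlier by 2 hours 20 minutes.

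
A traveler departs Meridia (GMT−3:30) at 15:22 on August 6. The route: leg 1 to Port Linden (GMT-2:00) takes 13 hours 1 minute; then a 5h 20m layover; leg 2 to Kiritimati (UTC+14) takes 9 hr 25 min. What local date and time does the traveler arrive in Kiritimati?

12:38 on Aug 8

Convert departure to UTC: 15:22 + 3:30 = 18:52 UTC on Aug 6.
Add 13 hours 1 minute leg 1 → 07:53 UTC (Aug 7).
Add 5 hours 20 minutes layover in Port Linden → 13:13 UTC.
Add 9 hours and 25 minutes leg 2 → 22:38 UTC.
Kiritimati is UTC+14:00, so local arrival = 22:38 + 14:00 = 12:38 on Aug 8.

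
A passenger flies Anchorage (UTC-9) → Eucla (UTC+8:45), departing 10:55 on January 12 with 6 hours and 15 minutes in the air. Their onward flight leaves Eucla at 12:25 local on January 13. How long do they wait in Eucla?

Convert departure to UTC: 10:55 + 9:00 = 19:55 UTC on Jan 12.
Add 6 hours and 15 minutes flight time → 02:10 UTC (Jan 13).
Eucla is UTC+8:45, so local arrival = 02:10 + 8:45 = 10:55 on Jan 13.
Layover = 12:25 − 10:55 = 1 hour 30 minutes.

1 hour 30 minutes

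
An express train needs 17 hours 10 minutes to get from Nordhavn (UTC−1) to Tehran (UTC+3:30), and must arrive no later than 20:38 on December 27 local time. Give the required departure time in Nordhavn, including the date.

22:58 on December 26

Target arrival in UTC: 20:38 − 3:30 = 17:08 on Dec 27.
Subtract 17 hours and 10 minutes → departure 23:58 UTC on Dec 26.
Nordhavn is UTC−1:00: 23:58 − 1:00 = 22:58 on Dec 26.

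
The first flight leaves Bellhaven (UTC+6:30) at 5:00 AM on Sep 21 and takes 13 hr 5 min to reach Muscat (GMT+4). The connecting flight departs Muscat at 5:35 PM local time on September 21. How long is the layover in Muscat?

2 hours

Convert departure to UTC: 5:00 AM − 6:30 = 10:30 PM UTC on Sep 20.
Add 13 hours and 5 minutes flight time → 11:35 AM UTC (Sep 21).
Muscat is UTC+4:00, so local arrival = 11:35 AM + 4:00 = 3:35 PM on Sep 21.
Layover = 5:35 PM − 3:35 PM = 2 hours.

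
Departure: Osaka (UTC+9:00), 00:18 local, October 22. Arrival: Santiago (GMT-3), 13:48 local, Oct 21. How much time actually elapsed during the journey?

1 hour 30 minutes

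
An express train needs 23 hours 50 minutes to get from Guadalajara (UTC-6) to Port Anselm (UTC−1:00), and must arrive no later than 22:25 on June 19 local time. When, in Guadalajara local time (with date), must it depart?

Target arrival in UTC: 22:25 + 1:00 = 23:25 on Jun 19.
Subtract 23 hours and 50 minutes → departure 23:35 UTC on Jun 18.
Guadalajara is UTC−6:00: 23:35 − 6:00 = 17:35 on Jun 18.

17:35 on Jun 18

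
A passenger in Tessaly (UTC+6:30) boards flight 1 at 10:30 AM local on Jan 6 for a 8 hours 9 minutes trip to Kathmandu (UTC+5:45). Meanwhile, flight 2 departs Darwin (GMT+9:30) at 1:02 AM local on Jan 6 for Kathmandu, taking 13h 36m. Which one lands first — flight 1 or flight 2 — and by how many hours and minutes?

the second, by 7 hours 1 minute

Flight 1 in UTC: 10:30 AM − 6:30 = 4:00 AM on Jan 6.
+8 hours 9 minutes → arrive 12:09 PM UTC on Jan 6.
Flight 2 in UTC: 1:02 AM − 9:30 = 3:32 PM on Jan 5.
+13 hours and 36 minutes → arrive 5:08 AM UTC on Jan 6.
Flight 2 lands earlier by 7 hours 1 minute.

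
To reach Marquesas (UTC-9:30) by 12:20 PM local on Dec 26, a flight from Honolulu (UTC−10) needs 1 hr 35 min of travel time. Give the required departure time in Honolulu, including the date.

10:15 AM on December 26

Target arrival in UTC: 12:20 PM + 9:30 = 9:50 PM on Dec 26.
Subtract 1 hour 35 minutes → departure 8:15 PM UTC on Dec 26.
Honolulu is UTC−10:00: 8:15 PM − 10:00 = 10:15 AM on Dec 26.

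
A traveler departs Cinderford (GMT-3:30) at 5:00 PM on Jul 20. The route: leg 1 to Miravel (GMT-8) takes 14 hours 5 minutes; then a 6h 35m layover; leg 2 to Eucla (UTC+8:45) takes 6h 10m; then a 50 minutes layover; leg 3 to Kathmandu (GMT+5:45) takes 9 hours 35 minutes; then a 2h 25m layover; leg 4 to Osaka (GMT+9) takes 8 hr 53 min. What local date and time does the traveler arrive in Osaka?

Convert departure to UTC: 5:00 PM + 3:30 = 8:30 PM UTC on Jul 20.
Add 14 hours 5 minutes leg 1 → 10:35 AM UTC (Jul 21).
Add 6 hours and 35 minutes layover in Miravel → 5:10 PM UTC.
Add 6 hours and 10 minutes leg 2 → 11:20 PM UTC.
Add 50 minutes layover in Eucla → 12:10 AM UTC (Jul 22).
Add 9 hours and 35 minutes leg 3 → 9:45 AM UTC.
Add 2 hours and 25 minutes layover in Kathmandu → 12:10 PM UTC.
Add 8 hours and 53 minutes leg 4 → 9:03 PM UTC.
Osaka is UTC+9:00, so local arrival = 9:03 PM + 9:00 = 6:03 AM on Jul 23.

6:03 AM on July 23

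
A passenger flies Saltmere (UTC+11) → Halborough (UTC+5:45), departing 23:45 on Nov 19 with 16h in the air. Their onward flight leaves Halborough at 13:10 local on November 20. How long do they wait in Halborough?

Convert departure to UTC: 23:45 − 11:00 = 12:45 UTC on Nov 19.
Add 16 hours flight time → 04:45 UTC (Nov 20).
Halborough is UTC+5:45, so local arrival = 04:45 + 5:45 = 10:30 on Nov 20.
Layover = 13:10 − 10:30 = 2 hours 40 minutes.

2 hours 40 minutes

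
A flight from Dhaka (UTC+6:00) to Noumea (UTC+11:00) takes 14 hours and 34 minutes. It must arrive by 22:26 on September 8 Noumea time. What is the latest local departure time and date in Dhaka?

Target arrival in UTC: 22:26 − 11:00 = 11:26 on Sep 8.
Subtract 14 hours and 34 minutes → departure 20:52 UTC on Sep 7.
Dhaka is UTC+6:00: 20:52 + 6:00 = 02:52 on Sep 8.

02:52 on September 8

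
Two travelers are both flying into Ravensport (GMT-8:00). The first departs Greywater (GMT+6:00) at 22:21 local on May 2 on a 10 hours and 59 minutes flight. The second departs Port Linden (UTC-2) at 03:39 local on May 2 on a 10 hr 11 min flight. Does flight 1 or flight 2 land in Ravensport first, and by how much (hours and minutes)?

Flight 1 in UTC: 22:21 − 6:00 = 16:21 on May 2.
+10 hours 59 minutes → arrive 03:20 UTC on May 3.
Flight 2 in UTC: 03:39 + 2:00 = 05:39 on May 2.
+10 hours and 11 minutes → arrive 15:50 UTC on May 2.
Flight 2 lands earlier by 11 hours 30 minutes.

the second, by 11 hours 30 minutes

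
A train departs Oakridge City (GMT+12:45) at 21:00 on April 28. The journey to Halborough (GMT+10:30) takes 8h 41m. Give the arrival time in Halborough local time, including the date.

03:26 on April 29

Convert departure to UTC: 21:00 − 12:45 = 08:15 UTC on Apr 28.
Add 8 hours and 41 minutes travel time → 16:56 UTC.
Halborough is UTC+10:30, so local arrival = 16:56 + 10:30 = 03:26 on Apr 29.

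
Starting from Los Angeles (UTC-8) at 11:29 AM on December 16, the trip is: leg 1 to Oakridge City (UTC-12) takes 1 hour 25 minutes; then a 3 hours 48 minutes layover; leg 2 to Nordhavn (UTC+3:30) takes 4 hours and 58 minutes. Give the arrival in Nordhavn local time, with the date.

9:10 AM on December 17

Convert departure to UTC: 11:29 AM + 8:00 = 7:29 PM UTC on Dec 16.
Add 1 hour 25 minutes leg 1 → 8:54 PM UTC.
Add 3 hours 48 minutes layover in Oakridge City → 12:42 AM UTC (Dec 17).
Add 4 hours and 58 minutes leg 2 → 5:40 AM UTC.
Nordhavn is UTC+3:30, so local arrival = 5:40 AM + 3:30 = 9:10 AM on Dec 17.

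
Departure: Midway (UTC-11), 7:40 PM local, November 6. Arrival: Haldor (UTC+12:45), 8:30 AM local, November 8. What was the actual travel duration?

Haldor is 23:45 ahead of Midway.
Clock-face elapsed time (ignoring zones) is 36 hours 50 minutes.
Actual elapsed = 36 hours 50 minutes − 23:45 = 13 hours 5 minutes.

13 hours 5 minutes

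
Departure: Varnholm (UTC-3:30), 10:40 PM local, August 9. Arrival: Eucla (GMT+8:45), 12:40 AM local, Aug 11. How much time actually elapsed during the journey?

13 hours 45 minutes

Eucla is 12:15 ahead of Varnholm.
Clock-face elapsed time (ignoring zones) is 26 hours.
Actual elapsed = 26 hours − 12:15 = 13 hours 45 minutes.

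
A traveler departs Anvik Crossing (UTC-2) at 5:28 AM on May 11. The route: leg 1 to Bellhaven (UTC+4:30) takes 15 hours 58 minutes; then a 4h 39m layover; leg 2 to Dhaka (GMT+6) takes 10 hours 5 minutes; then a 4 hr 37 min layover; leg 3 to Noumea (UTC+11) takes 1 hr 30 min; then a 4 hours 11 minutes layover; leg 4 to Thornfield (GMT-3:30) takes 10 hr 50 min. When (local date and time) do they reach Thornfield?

7:48 AM on May 13

Convert departure to UTC: 5:28 AM + 2:00 = 7:28 AM UTC on May 11.
Add 15 hours 58 minutes leg 1 → 11:26 PM UTC.
Add 4 hours and 39 minutes layover in Bellhaven → 4:05 AM UTC (May 12).
Add 10 hours 5 minutes leg 2 → 2:10 PM UTC.
Add 4 hours 37 minutes layover in Dhaka → 6:47 PM UTC.
Add 1 hour 30 minutes leg 3 → 8:17 PM UTC.
Add 4 hours and 11 minutes layover in Noumea → 12:28 AM UTC (May 13).
Add 10 hours 50 minutes leg 4 → 11:18 AM UTC.
Thornfield is UTC−3:30, so local arrival = 11:18 AM − 3:30 = 7:48 AM on May 13.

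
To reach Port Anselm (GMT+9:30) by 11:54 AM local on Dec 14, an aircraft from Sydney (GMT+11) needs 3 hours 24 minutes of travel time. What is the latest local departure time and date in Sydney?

Target arrival in UTC: 11:54 AM − 9:30 = 2:24 AM on Dec 14.
Subtract 3 hours and 24 minutes → departure 11:00 PM UTC on Dec 13.
Sydney is UTC+11:00: 11:00 PM + 11:00 = 10:00 AM on Dec 14.

10:00 AM on December 14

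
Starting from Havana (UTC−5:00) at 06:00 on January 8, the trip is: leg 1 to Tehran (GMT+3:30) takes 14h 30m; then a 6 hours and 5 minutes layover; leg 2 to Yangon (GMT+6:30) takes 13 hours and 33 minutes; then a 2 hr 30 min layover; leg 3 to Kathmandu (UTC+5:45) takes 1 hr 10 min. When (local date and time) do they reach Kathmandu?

Convert departure to UTC: 06:00 + 5:00 = 11:00 UTC on Jan 8.
Add 14 hours 30 minutes leg 1 → 01:30 UTC (Jan 9).
Add 6 hours 5 minutes layover in Tehran → 07:35 UTC.
Add 13 hours 33 minutes leg 2 → 21:08 UTC.
Add 2 hours and 30 minutes layover in Yangon → 23:38 UTC.
Add 1 hour 10 minutes leg 3 → 00:48 UTC (Jan 10).
Kathmandu is UTC+5:45, so local arrival = 00:48 + 5:45 = 06:33 on Jan 10.

06:33 on January 10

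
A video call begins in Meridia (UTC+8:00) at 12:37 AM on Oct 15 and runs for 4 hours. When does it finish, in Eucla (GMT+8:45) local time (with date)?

Eucla is 0:45 ahead of Meridia.
After 4 hours it is 4:37 AM in Meridia.
Shift by the zone difference: 4:37 AM + 0:45 = 5:22 AM on Oct 15 in Eucla.

5:22 AM on Oct 15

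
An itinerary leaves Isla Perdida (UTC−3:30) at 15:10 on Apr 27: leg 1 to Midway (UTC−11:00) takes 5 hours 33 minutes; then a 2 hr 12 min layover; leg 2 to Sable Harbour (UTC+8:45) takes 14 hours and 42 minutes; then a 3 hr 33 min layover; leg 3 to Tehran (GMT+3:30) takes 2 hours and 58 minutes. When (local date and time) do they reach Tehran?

03:08 on April 29

Convert departure to UTC: 15:10 + 3:30 = 18:40 UTC on Apr 27.
Add 5 hours and 33 minutes leg 1 → 00:13 UTC (Apr 28).
Add 2 hours 12 minutes layover in Midway → 02:25 UTC.
Add 14 hours 42 minutes leg 2 → 17:07 UTC.
Add 3 hours and 33 minutes layover in Sable Harbour → 20:40 UTC.
Add 2 hours 58 minutes leg 3 → 23:38 UTC.
Tehran is UTC+3:30, so local arrival = 23:38 + 3:30 = 03:08 on Apr 29.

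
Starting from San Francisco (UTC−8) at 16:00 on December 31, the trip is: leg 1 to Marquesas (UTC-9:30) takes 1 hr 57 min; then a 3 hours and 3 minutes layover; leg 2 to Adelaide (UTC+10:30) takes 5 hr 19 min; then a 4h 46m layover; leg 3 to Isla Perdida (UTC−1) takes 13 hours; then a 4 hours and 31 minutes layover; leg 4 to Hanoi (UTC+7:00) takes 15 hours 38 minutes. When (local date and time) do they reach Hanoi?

Convert departure to UTC: 16:00 + 8:00 = 00:00 UTC on Jan 1.
Add 1 hour 57 minutes leg 1 → 01:57 UTC.
Add 3 hours 3 minutes layover in Marquesas → 05:00 UTC.
Add 5 hours and 19 minutes leg 2 → 10:19 UTC.
Add 4 hours and 46 minutes layover in Adelaide → 15:05 UTC.
Add 13 hours leg 3 → 04:05 UTC (Jan 2).
Add 4 hours and 31 minutes layover in Isla Perdida → 08:36 UTC.
Add 15 hours 38 minutes leg 4 → 00:14 UTC (Jan 3).
Hanoi is UTC+7:00, so local arrival = 00:14 + 7:00 = 07:14 on Jan 3.

07:14 on January 3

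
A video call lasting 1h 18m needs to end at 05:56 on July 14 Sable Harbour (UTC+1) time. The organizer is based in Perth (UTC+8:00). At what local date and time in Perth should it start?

11:38 on July 14

Target end time in UTC: 05:56 − 1:00 = 04:56 on Jul 14.
Subtract 1 hour and 18 minutes → start 03:38 UTC on Jul 14.
Perth is UTC+8:00: 03:38 + 8:00 = 11:38 on Jul 14.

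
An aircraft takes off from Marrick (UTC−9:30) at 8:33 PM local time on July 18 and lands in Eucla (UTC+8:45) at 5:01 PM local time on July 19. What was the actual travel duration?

Departure in UTC: 8:33 PM + 9:30 = 6:03 AM on Jul 19.
Arrival in UTC: 5:01 PM − 8:45 = 8:16 AM on Jul 19.
Elapsed = 8:16 AM − 6:03 AM = 2 hours 13 minutes.

2 hours 13 minutes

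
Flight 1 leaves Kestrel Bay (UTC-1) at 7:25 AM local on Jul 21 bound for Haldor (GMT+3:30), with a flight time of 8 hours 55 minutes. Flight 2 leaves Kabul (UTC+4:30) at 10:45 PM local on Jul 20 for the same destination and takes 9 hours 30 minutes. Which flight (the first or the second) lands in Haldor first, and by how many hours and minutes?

Flight 1 in UTC: 7:25 AM + 1:00 = 8:25 AM on Jul 21.
+8 hours and 55 minutes → arrive 5:20 PM UTC on Jul 21.
Flight 2 in UTC: 10:45 PM − 4:30 = 6:15 PM on Jul 20.
+9 hours and 30 minutes → arrive 3:45 AM UTC on Jul 21.
Flight 2 lands earlier by 13 hours 35 minutes.

the second, by 13 hours 35 minutes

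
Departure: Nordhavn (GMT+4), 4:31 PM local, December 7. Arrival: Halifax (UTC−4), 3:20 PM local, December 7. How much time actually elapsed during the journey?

6 hours 49 minutes

Departure in UTC: 4:31 PM − 4:00 = 12:31 PM on Dec 7.
Arrival in UTC: 3:20 PM + 4:00 = 7:20 PM on Dec 7.
Elapsed = 7:20 PM − 12:31 PM = 6 hours 49 minutes.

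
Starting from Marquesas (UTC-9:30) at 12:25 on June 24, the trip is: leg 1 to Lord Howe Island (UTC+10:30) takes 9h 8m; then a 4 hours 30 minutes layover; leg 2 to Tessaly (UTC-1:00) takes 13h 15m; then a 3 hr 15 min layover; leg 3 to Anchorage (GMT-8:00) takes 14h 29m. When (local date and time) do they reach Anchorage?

Convert departure to UTC: 12:25 + 9:30 = 21:55 UTC on Jun 24.
Add 9 hours 8 minutes leg 1 → 07:03 UTC (Jun 25).
Add 4 hours and 30 minutes layover in Lord Howe Island → 11:33 UTC.
Add 13 hours 15 minutes leg 2 → 00:48 UTC (Jun 26).
Add 3 hours and 15 minutes layover in Tessaly → 04:03 UTC.
Add 14 hours and 29 minutes leg 3 → 18:32 UTC.
Anchorage is UTC−8:00, so local arrival = 18:32 − 8:00 = 10:32 on Jun 26.

10:32 on Jun 26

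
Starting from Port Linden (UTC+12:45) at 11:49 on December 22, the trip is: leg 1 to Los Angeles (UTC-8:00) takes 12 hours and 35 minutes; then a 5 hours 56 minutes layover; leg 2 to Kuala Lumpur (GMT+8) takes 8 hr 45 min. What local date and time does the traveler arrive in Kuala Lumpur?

Convert departure to UTC: 11:49 − 12:45 = 23:04 UTC on Dec 21.
Add 12 hours 35 minutes leg 1 → 11:39 UTC (Dec 22).
Add 5 hours 56 minutes layover in Los Angeles → 17:35 UTC.
Add 8 hours and 45 minutes leg 2 → 02:20 UTC (Dec 23).
Kuala Lumpur is UTC+8:00, so local arrival = 02:20 + 8:00 = 10:20 on Dec 23.

10:20 on December 23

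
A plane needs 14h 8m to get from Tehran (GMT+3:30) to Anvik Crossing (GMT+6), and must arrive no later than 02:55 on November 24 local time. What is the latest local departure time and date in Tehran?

Target arrival in UTC: 02:55 − 6:00 = 20:55 on Nov 23.
Subtract 14 hours and 8 minutes → departure 06:47 UTC on Nov 23.
Tehran is UTC+3:30: 06:47 + 3:30 = 10:17 on Nov 23.

10:17 on Nov 23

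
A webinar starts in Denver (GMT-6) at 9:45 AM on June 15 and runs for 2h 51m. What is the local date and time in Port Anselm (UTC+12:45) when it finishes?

Convert start to UTC: 9:45 AM + 6:00 = 3:45 PM UTC on Jun 15.
Add 2 hours 51 minutes duration → 6:36 PM UTC.
Port Anselm is UTC+12:45, so local end time = 6:36 PM + 12:45 = 7:21 AM on Jun 16.

7:21 AM on June 16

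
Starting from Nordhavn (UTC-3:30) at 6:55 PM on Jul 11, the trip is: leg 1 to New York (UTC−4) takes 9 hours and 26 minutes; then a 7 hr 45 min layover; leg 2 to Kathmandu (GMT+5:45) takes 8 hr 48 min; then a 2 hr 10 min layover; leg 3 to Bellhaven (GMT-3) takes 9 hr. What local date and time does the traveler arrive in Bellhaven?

8:34 AM on July 13

Convert departure to UTC: 6:55 PM + 3:30 = 10:25 PM UTC on Jul 11.
Add 9 hours 26 minutes leg 1 → 7:51 AM UTC (Jul 12).
Add 7 hours and 45 minutes layover in New York → 3:36 PM UTC.
Add 8 hours and 48 minutes leg 2 → 12:24 AM UTC (Jul 13).
Add 2 hours 10 minutes layover in Kathmandu → 2:34 AM UTC.
Add 9 hours leg 3 → 11:34 AM UTC.
Bellhaven is UTC−3:00, so local arrival = 11:34 AM − 3:00 = 8:34 AM on Jul 13.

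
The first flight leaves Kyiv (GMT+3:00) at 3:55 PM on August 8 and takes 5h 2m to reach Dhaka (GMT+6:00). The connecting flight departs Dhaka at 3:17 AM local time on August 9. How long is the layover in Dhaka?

3 hours 20 minutes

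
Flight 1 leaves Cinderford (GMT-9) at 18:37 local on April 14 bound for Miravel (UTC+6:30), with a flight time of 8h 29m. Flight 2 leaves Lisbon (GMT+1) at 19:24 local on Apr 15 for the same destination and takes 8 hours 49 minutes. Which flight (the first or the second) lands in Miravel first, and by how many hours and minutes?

the first, by 15 hours 7 minutes

Flight 1 in UTC: 18:37 + 9:00 = 03:37 on Apr 15.
+8 hours 29 minutes → arrive 12:06 UTC on Apr 15.
Flight 2 in UTC: 19:24 − 1:00 = 18:24 on Apr 15.
+8 hours and 49 minutes → arrive 03:13 UTC on Apr 16.
Flight 1 lands earlier by 15 hours 7 minutes.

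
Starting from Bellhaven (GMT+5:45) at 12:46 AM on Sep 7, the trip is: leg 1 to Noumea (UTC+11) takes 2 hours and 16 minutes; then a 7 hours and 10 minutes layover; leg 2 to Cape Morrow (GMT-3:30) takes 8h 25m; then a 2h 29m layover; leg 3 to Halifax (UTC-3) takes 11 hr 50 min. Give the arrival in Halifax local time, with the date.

Convert departure to UTC: 12:46 AM − 5:45 = 7:01 PM UTC on Sep 6.
Add 2 hours 16 minutes leg 1 → 9:17 PM UTC.
Add 7 hours 10 minutes layover in Noumea → 4:27 AM UTC (Sep 7).
Add 8 hours 25 minutes leg 2 → 12:52 PM UTC.
Add 2 hours and 29 minutes layover in Cape Morrow → 3:21 PM UTC.
Add 11 hours and 50 minutes leg 3 → 3:11 AM UTC (Sep 8).
Halifax is UTC−3:00, so local arrival = 3:11 AM − 3:00 = 12:11 AM on Sep 8.

12:11 AM on September 8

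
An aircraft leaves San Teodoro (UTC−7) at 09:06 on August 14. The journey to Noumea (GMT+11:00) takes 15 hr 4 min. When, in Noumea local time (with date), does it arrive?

Noumea is 18:00 ahead of San Teodoro.
After 15 hours and 4 minutes it is 00:10 (Aug 15) in San Teodoro.
Shift by the zone difference: 00:10 + 18:00 = 18:10 on Aug 15 in Noumea.

18:10 on Aug 15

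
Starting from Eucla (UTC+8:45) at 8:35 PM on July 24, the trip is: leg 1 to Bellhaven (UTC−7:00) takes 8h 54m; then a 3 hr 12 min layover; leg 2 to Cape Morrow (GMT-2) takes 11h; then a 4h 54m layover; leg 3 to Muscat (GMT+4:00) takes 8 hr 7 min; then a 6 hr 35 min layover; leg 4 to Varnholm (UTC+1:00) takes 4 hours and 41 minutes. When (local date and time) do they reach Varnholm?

12:13 PM on July 26

Convert departure to UTC: 8:35 PM − 8:45 = 11:50 AM UTC on Jul 24.
Add 8 hours and 54 minutes leg 1 → 8:44 PM UTC.
Add 3 hours 12 minutes layover in Bellhaven → 11:56 PM UTC.
Add 11 hours leg 2 → 10:56 AM UTC (Jul 25).
Add 4 hours and 54 minutes layover in Cape Morrow → 3:50 PM UTC.
Add 8 hours and 7 minutes leg 3 → 11:57 PM UTC.
Add 6 hours and 35 minutes layover in Muscat → 6:32 AM UTC (Jul 26).
Add 4 hours and 41 minutes leg 4 → 11:13 AM UTC.
Varnholm is UTC+1:00, so local arrival = 11:13 AM + 1:00 = 12:13 PM on Jul 26.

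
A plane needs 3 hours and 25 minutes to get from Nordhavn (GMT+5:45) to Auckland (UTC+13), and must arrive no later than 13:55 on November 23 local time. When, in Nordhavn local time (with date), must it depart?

03:15 on Nov 23

Target arrival in UTC: 13:55 − 13:00 = 00:55 on Nov 23.
Subtract 3 hours and 25 minutes → departure 21:30 UTC on Nov 22.
Nordhavn is UTC+5:45: 21:30 + 5:45 = 03:15 on Nov 23.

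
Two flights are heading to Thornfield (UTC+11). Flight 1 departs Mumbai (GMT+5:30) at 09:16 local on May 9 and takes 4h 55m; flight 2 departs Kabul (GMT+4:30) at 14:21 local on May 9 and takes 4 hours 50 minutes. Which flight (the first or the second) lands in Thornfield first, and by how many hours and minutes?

Flight 1 in UTC: 09:16 − 5:30 = 03:46 on May 9.
+4 hours and 55 minutes → arrive 08:41 UTC on May 9.
Flight 2 in UTC: 14:21 − 4:30 = 09:51 on May 9.
+4 hours and 50 minutes → arrive 14:41 UTC on May 9.
Flight 1 lands earlier by 6 hours.

the first, by 6 hours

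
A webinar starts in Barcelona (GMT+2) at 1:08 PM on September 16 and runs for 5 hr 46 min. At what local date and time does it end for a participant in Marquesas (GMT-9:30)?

7:24 AM on September 16

Convert start to UTC: 1:08 PM − 2:00 = 11:08 AM UTC on Sep 16.
Add 5 hours 46 minutes duration → 4:54 PM UTC.
Marquesas is UTC−9:30, so local end time = 4:54 PM − 9:30 = 7:24 AM on Sep 16.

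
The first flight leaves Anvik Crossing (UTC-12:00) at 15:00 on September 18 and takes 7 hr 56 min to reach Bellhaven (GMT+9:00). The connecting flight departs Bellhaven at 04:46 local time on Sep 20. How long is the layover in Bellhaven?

8 hours 50 minutes

Convert departure to UTC: 15:00 + 12:00 = 03:00 UTC on Sep 19.
Add 7 hours and 56 minutes flight time → 10:56 UTC.
Bellhaven is UTC+9:00, so local arrival = 10:56 + 9:00 = 19:56 on Sep 19.
Layover = 04:46 − 19:56 (+1 day) = 8 hours 50 minutes.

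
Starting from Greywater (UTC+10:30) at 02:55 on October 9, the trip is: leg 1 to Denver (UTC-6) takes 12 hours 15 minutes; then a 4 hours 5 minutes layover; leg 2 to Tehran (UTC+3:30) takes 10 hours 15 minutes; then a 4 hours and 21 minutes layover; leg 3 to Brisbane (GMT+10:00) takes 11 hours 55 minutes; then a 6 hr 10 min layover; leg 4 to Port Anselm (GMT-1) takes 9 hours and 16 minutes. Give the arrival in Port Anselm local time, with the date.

01:42 on Oct 11

Convert departure to UTC: 02:55 − 10:30 = 16:25 UTC on Oct 8.
Add 12 hours 15 minutes leg 1 → 04:40 UTC (Oct 9).
Add 4 hours 5 minutes layover in Denver → 08:45 UTC.
Add 10 hours and 15 minutes leg 2 → 19:00 UTC.
Add 4 hours and 21 minutes layover in Tehran → 23:21 UTC.
Add 11 hours and 55 minutes leg 3 → 11:16 UTC (Oct 10).
Add 6 hours and 10 minutes layover in Brisbane → 17:26 UTC.
Add 9 hours and 16 minutes leg 4 → 02:42 UTC (Oct 11).
Port Anselm is UTC−1:00, so local arrival = 02:42 − 1:00 = 01:42 on Oct 11.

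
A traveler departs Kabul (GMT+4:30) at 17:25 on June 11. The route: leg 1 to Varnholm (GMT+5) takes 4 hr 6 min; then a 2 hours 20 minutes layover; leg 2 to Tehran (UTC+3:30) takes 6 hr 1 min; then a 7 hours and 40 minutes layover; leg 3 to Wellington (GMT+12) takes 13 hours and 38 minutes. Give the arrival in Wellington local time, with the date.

Convert departure to UTC: 17:25 − 4:30 = 12:55 UTC on Jun 11.
Add 4 hours 6 minutes leg 1 → 17:01 UTC.
Add 2 hours and 20 minutes layover in Varnholm → 19:21 UTC.
Add 6 hours and 1 minute leg 2 → 01:22 UTC (Jun 12).
Add 7 hours 40 minutes layover in Tehran → 09:02 UTC.
Add 13 hours and 38 minutes leg 3 → 22:40 UTC.
Wellington is UTC+12:00, so local arrival = 22:40 + 12:00 = 10:40 on Jun 13.

10:40 on June 13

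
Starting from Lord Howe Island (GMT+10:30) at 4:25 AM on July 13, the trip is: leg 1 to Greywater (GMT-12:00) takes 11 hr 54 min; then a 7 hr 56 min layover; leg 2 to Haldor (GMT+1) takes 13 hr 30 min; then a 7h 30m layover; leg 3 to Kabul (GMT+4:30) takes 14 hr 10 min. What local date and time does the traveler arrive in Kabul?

5:25 AM on July 15

Convert departure to UTC: 4:25 AM − 10:30 = 5:55 PM UTC on Jul 12.
Add 11 hours 54 minutes leg 1 → 5:49 AM UTC (Jul 13).
Add 7 hours 56 minutes layover in Greywater → 1:45 PM UTC.
Add 13 hours and 30 minutes leg 2 → 3:15 AM UTC (Jul 14).
Add 7 hours 30 minutes layover in Haldor → 10:45 AM UTC.
Add 14 hours and 10 minutes leg 3 → 12:55 AM UTC (Jul 15).
Kabul is UTC+4:30, so local arrival = 12:55 AM + 4:30 = 5:25 AM on Jul 15.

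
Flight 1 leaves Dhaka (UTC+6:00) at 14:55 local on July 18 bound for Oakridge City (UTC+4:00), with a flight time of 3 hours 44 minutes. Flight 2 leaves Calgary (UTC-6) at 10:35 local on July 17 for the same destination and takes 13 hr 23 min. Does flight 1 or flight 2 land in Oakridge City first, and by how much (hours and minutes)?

Flight 1 in UTC: 14:55 − 6:00 = 08:55 on Jul 18.
+3 hours 44 minutes → arrive 12:39 UTC on Jul 18.
Flight 2 in UTC: 10:35 + 6:00 = 16:35 on Jul 17.
+13 hours and 23 minutes → arrive 05:58 UTC on Jul 18.
Flight 2 lands earlier by 6 hours 41 minutes.

the second, by 6 hours 41 minutes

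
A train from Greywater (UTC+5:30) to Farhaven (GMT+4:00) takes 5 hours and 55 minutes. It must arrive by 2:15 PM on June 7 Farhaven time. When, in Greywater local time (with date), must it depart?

Target arrival in UTC: 2:15 PM − 4:00 = 10:15 AM on Jun 7.
Subtract 5 hours 55 minutes → departure 4:20 AM UTC on Jun 7.
Greywater is UTC+5:30: 4:20 AM + 5:30 = 9:50 AM on Jun 7.

9:50 AM on June 7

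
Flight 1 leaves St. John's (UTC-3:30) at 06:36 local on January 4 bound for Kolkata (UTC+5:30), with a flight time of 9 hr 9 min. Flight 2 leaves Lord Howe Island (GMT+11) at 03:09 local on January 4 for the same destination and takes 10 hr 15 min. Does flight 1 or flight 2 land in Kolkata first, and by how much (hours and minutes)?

the second, by 16 hours 51 minutes

Flight 1 in UTC: 06:36 + 3:30 = 10:06 on Jan 4.
+9 hours and 9 minutes → arrive 19:15 UTC on Jan 4.
Flight 2 in UTC: 03:09 − 11:00 = 16:09 on Jan 3.
+10 hours 15 minutes → arrive 02:24 UTC on Jan 4.
Flight 2 lands earlier by 16 hours 51 minutes.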